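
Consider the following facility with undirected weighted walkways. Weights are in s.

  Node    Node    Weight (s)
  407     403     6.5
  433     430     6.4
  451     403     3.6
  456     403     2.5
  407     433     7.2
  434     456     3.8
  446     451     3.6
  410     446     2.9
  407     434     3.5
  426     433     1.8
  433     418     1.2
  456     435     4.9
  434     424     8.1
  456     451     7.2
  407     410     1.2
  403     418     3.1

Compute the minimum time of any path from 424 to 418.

Running Dijkstra from 424:
424: 0
434: 8.1  (via 424)
407: 11.6  (via 434)
456: 11.9  (via 434)
410: 12.8  (via 407)
403: 14.4  (via 456)
446: 15.7  (via 410)
435: 16.8  (via 456)
418: 17.5  (via 403)
Shortest route: 424–434–456–403–418 = 17.5 s.

17.5 s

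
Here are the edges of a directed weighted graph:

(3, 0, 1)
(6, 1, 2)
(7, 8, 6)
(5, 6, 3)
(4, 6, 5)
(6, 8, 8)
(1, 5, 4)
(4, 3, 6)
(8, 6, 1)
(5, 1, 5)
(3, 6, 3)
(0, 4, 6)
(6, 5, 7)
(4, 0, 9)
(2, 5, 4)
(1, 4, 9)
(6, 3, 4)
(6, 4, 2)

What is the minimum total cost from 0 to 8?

19

Shortest distances from 0:
0: 0
4: 6  (via 0)
6: 11  (via 4)
3: 12  (via 4)
1: 13  (via 6)
5: 17  (via 1)
8: 19  (via 6)
Shortest route: 0–4–6–8 = 19.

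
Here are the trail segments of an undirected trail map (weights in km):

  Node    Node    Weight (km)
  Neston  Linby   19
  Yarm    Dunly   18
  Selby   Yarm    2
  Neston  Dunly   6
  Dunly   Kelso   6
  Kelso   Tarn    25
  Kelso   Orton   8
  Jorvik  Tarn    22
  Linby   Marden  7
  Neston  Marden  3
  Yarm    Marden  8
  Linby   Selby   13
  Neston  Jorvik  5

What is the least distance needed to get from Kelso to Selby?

Settle nodes by increasing distance from Kelso:
Kelso: 0
Dunly: 6  (via Kelso)
Orton: 8  (via Kelso)
Neston: 12  (via Dunly)
Marden: 15  (via Neston)
Jorvik: 17  (via Neston)
Linby: 22  (via Marden)
Yarm: 23  (via Marden)
Selby: 25  (via Yarm)
Shortest route: Kelso–Dunly–Neston–Marden–Yarm–Selby = 25 km.

25 km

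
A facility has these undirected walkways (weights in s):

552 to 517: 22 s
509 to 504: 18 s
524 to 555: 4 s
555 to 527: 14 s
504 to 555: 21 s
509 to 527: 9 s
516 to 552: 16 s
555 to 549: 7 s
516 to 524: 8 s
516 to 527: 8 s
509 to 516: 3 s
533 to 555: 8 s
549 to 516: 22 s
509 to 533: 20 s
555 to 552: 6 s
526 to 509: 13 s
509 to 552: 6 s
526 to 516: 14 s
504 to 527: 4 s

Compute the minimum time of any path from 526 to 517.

41 s

Candidate routes:
526 → 509 → 552 → 517: 13+6+22 = 41
526 → 516 → 552 → 517: 14+16+22 = 52
526 → 516 → 509 → 552 → 517: 14+3+6+22 = 45
Cheapest is 526 → 509 → 552 → 517 at 41 s.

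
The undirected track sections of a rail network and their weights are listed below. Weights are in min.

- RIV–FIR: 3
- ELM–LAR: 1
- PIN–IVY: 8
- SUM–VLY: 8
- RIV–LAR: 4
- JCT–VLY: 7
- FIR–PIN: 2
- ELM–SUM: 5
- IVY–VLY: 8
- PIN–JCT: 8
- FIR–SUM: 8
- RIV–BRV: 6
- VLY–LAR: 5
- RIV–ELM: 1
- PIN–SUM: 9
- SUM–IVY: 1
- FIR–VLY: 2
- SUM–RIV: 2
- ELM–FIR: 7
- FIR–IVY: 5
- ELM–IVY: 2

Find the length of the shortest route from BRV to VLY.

Enumerating some paths:
BRV–RIV–ELM–LAR–VLY: 6+1+1+5 = 13
BRV–RIV–FIR–VLY: 6+3+2 = 11
BRV–RIV–LAR–VLY: 6+4+5 = 15
The minimum is 11 min via BRV–RIV–FIR–VLY.

11 min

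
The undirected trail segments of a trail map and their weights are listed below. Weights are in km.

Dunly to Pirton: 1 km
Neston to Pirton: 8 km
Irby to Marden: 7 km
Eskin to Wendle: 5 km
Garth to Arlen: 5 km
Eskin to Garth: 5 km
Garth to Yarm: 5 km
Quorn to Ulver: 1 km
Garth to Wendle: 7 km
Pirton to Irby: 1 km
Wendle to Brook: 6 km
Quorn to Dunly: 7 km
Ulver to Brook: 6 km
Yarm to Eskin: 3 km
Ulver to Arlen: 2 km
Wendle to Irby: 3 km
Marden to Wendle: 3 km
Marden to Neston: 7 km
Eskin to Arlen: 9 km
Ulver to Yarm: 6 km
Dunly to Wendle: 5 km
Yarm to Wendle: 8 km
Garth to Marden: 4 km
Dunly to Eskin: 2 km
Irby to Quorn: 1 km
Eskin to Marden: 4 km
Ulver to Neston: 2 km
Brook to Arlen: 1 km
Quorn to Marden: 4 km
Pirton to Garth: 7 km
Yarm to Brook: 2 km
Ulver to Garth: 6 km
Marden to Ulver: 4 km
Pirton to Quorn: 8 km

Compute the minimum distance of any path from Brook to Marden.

Shortest distances from Brook:
Brook: 0
Arlen: 1  (via Brook)
Yarm: 2  (via Brook)
Ulver: 3  (via Arlen)
Quorn: 4  (via Ulver)
Neston: 5  (via Ulver)
Eskin: 5  (via Yarm)
Irby: 5  (via Quorn)
Pirton: 6  (via Irby)
Garth: 6  (via Arlen)
Wendle: 6  (via Brook)
Marden: 7  (via Ulver)
Shortest route: Brook → Arlen → Ulver → Marden = 7 km.

7 km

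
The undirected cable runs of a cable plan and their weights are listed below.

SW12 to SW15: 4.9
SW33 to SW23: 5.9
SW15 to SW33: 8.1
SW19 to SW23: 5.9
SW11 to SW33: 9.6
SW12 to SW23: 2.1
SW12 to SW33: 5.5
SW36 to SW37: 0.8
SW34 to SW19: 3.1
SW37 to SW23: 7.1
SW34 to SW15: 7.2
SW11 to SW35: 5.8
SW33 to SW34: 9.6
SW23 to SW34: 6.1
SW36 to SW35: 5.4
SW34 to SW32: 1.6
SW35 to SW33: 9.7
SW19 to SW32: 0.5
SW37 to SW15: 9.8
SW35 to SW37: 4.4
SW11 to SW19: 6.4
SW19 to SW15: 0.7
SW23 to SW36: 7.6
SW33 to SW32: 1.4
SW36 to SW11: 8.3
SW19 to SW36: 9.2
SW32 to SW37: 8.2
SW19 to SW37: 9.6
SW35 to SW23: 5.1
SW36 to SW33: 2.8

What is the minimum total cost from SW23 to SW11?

10.9

Compare a few routes:
SW23–SW19–SW11: 5.9+6.4 = 12.3
SW23–SW35–SW11: 5.1+5.8 = 10.9
The minimum is 10.9 via SW23–SW35–SW11.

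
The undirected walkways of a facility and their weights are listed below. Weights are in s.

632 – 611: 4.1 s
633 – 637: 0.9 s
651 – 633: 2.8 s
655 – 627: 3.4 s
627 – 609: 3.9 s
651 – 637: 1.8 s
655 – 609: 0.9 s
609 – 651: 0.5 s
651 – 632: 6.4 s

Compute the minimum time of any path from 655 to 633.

4.1 s

Enumerating some paths:
655 → 609 → 651 → 633: 0.9+0.5+2.8 = 4.2
655 → 609 → 651 → 637 → 633: 0.9+0.5+1.8+0.9 = 4.1
Cheapest is 655 → 609 → 651 → 637 → 633 at 4.1 s.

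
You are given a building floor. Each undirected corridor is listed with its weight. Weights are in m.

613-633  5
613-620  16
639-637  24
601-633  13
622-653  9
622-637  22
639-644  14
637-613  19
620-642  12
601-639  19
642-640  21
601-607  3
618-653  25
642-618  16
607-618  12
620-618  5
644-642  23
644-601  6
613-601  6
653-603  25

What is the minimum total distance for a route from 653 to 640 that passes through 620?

Shortest 653→620: 653–618–620 = 30
Shortest 620→640: 620–642–640 = 33
Total via 620: 30 + 33 = 63 m.

63 m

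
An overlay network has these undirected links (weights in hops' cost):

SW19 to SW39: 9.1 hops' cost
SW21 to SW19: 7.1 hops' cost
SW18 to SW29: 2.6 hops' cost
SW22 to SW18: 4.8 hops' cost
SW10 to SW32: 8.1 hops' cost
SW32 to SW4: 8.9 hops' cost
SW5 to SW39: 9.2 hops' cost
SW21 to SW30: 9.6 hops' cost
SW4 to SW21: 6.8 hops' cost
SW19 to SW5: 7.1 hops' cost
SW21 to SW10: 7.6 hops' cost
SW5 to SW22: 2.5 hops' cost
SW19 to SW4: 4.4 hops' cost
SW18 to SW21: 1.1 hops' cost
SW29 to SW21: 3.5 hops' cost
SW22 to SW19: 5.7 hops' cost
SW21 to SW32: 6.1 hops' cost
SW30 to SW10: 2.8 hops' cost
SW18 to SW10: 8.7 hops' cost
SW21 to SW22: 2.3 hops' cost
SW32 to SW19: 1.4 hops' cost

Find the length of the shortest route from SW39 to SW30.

Settle nodes by increasing distance from SW39:
SW39: 0
SW19: 9.1  (via SW39)
SW5: 9.2  (via SW39)
SW32: 10.5  (via SW19)
SW22: 11.7  (via SW5)
SW4: 13.5  (via SW19)
SW21: 14  (via SW22)
SW18: 15.1  (via SW21)
SW29: 17.5  (via SW21)
SW10: 18.6  (via SW32)
SW30: 21.4  (via SW10)
Shortest route: SW39–SW19–SW32–SW10–SW30 = 21.4 hops' cost.

21.4 hops' cost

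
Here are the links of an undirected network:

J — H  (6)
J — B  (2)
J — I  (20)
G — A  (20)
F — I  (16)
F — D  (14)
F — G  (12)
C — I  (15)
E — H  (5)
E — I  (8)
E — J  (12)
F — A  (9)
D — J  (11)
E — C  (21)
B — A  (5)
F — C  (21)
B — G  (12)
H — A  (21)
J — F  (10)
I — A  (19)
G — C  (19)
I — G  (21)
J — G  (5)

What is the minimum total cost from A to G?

Running Dijkstra from A:
A: 0
B: 5  (via A)
J: 7  (via B)
F: 9  (via A)
G: 12  (via J)
Shortest route: A → B → J → G = 12.

12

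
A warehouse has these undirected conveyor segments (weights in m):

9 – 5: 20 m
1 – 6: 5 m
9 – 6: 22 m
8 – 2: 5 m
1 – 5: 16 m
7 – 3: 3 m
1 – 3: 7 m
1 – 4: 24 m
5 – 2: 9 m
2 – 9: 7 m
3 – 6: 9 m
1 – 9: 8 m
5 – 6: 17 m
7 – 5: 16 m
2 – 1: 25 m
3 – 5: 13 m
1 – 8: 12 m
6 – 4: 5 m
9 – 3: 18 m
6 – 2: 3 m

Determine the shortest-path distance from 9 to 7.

18 m

Shortest distances from 9:
9: 0
2: 7  (via 9)
1: 8  (via 9)
6: 10  (via 2)
8: 12  (via 2)
3: 15  (via 1)
4: 15  (via 6)
5: 16  (via 2)
7: 18  (via 3)
Shortest route: 9 → 1 → 3 → 7 = 18 m.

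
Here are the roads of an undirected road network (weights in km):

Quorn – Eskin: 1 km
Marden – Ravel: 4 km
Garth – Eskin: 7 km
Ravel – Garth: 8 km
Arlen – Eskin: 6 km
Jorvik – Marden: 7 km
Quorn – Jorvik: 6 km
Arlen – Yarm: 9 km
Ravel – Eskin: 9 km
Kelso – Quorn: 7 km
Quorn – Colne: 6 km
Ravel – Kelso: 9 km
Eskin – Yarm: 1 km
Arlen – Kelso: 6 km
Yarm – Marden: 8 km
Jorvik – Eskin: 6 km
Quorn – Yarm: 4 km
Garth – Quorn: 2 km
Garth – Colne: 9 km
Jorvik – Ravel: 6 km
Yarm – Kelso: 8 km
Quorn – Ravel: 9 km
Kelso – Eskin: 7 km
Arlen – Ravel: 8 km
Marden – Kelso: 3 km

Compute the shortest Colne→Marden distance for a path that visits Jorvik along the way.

19 km

Best Colne to Jorvik: Colne → Quorn → Jorvik costing 12
Shortest Jorvik→Marden: Jorvik → Marden = 7
Total via Jorvik: 12 + 7 = 19 km.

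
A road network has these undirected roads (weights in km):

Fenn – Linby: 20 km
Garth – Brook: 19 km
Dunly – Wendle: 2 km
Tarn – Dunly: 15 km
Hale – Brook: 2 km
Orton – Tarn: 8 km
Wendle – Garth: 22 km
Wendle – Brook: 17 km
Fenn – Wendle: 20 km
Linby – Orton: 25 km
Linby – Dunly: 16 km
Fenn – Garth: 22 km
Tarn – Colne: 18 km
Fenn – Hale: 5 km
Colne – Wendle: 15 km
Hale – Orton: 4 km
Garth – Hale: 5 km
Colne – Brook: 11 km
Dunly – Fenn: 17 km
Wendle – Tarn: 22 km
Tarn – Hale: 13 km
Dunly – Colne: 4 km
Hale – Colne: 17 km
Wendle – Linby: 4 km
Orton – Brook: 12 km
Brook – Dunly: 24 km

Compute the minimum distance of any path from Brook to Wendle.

Running Dijkstra from Brook:
Brook: 0
Hale: 2  (via Brook)
Orton: 6  (via Hale)
Garth: 7  (via Hale)
Fenn: 7  (via Hale)
Colne: 11  (via Brook)
Tarn: 14  (via Orton)
Dunly: 15  (via Colne)
Wendle: 17  (via Brook)
Shortest route: Brook–Wendle = 17 km.

17 km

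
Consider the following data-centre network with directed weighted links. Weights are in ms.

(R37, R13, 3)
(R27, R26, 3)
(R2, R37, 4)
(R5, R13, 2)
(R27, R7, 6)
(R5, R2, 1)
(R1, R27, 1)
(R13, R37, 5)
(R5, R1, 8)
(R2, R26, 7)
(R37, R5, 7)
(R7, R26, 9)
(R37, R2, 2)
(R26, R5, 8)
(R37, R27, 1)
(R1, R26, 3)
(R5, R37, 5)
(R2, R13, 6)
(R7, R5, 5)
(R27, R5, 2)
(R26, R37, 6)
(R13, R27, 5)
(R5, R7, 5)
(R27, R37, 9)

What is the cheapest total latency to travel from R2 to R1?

Shortest distances from R2:
R2: 0
R37: 4  (via R2)
R27: 5  (via R37)
R13: 6  (via R2)
R5: 7  (via R27)
R26: 7  (via R2)
R7: 11  (via R27)
R1: 15  (via R5)
Shortest route: R2 → R37 → R27 → R5 → R1 = 15 ms.

15 ms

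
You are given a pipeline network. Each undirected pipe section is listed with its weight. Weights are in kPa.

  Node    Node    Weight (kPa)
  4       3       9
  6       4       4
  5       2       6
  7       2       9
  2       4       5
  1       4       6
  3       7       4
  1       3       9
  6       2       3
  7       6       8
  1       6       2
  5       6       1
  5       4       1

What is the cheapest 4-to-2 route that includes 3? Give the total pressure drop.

22 kPa

Shortest 4→3: 4 → 3 = 9
Best 3 to 2: 3 → 7 → 2 costing 13
Total via 3: 9 + 13 = 22 kPa.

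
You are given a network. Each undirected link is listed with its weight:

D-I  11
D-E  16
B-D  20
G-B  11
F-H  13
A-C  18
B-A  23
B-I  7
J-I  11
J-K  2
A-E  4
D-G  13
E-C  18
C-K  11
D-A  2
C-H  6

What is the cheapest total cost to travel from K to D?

Shortest distances from K:
K: 0
J: 2  (via K)
C: 11  (via K)
I: 13  (via J)
H: 17  (via C)
B: 20  (via I)
D: 24  (via I)
Shortest route: K–J–I–D = 24.

24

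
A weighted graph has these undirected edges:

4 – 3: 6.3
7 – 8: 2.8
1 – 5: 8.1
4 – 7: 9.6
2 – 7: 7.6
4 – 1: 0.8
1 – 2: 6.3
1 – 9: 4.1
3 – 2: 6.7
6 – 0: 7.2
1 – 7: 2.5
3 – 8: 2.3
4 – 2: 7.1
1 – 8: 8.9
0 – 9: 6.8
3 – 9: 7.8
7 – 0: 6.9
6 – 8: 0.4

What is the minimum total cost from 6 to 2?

9.4

Enumerating some paths:
6–8–7–2: 0.4+2.8+7.6 = 10.8
6–8–3–2: 0.4+2.3+6.7 = 9.4
Cheapest is 6–8–3–2 at 9.4.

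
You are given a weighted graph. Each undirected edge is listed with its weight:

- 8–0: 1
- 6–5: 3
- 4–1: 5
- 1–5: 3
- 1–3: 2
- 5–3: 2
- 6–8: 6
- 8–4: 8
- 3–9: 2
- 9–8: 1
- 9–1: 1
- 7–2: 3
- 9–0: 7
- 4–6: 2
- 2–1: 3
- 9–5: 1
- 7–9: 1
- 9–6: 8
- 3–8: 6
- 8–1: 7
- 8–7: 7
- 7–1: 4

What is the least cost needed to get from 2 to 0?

Compare a few routes:
2 → 7 → 1 → 9 → 8 → 0: 3+4+1+1+1 = 10
2 → 1 → 3 → 9 → 8 → 0: 3+2+2+1+1 = 9
2 → 1 → 9 → 8 → 0: 3+1+1+1 = 6
2 → 1 → 5 → 9 → 8 → 0: 3+3+1+1+1 = 9
Cheapest is 2 → 1 → 9 → 8 → 0 at 6.

6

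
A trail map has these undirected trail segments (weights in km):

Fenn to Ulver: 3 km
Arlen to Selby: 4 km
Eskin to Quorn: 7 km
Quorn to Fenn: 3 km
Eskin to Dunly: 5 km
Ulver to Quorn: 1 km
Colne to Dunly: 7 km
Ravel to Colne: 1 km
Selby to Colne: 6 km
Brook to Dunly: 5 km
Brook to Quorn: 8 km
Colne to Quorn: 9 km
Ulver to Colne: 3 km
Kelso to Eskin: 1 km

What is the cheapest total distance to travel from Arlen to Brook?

Enumerating some paths:
Arlen - Selby - Colne - Quorn - Brook: 4+6+9+8 = 27
Arlen - Selby - Colne - Ulver - Fenn - Quorn - Brook: 4+6+3+3+3+8 = 27
Arlen - Selby - Colne - Ulver - Quorn - Brook: 4+6+3+1+8 = 22
Cheapest is Arlen - Selby - Colne - Ulver - Quorn - Brook at 22 km.

22 km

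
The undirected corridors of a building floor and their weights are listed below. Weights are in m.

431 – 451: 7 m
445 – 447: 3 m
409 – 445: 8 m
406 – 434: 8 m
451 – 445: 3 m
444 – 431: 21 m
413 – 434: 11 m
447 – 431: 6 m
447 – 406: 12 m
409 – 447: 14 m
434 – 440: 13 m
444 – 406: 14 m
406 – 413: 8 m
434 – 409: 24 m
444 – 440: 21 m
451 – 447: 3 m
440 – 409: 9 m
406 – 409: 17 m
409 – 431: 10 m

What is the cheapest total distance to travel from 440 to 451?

Compare a few routes:
440 → 409 → 445 → 451: 9+8+3 = 20
440 → 409 → 445 → 447 → 451: 9+8+3+3 = 23
The minimum is 20 m via 440 → 409 → 445 → 451.

20 m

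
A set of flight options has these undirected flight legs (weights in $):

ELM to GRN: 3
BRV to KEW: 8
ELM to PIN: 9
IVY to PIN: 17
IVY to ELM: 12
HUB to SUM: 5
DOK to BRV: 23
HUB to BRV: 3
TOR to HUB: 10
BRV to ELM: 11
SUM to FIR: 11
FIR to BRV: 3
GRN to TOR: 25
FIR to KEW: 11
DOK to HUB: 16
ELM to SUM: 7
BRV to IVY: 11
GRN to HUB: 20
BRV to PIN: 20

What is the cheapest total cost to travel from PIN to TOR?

$31

Candidate routes:
PIN → BRV → HUB → TOR: 20+3+10 = 33
PIN → ELM → BRV → HUB → TOR: 9+11+3+10 = 33
PIN → ELM → SUM → HUB → TOR: 9+7+5+10 = 31
The minimum is $31 via PIN → ELM → SUM → HUB → TOR.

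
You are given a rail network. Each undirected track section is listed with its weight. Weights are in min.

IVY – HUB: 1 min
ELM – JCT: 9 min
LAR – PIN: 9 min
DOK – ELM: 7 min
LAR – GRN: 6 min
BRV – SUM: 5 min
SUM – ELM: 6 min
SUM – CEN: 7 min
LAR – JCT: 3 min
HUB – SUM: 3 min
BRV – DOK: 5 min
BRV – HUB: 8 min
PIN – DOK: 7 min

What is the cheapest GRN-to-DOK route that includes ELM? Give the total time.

Best GRN to ELM: GRN–LAR–JCT–ELM costing 18
Best ELM to DOK: ELM–DOK costing 7
Total via ELM: 18 + 7 = 25 min.

25 min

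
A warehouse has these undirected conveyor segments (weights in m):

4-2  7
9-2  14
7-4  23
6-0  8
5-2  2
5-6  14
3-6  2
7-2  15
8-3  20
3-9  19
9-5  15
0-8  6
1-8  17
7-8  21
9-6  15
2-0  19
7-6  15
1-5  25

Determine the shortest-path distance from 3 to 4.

25 m

Enumerating some paths:
3 → 6 → 5 → 2 → 4: 2+14+2+7 = 25
3 → 6 → 9 → 2 → 4: 2+15+14+7 = 38
3 → 6 → 0 → 2 → 4: 2+8+19+7 = 36
3 → 6 → 7 → 2 → 4: 2+15+15+7 = 39
Cheapest is 3 → 6 → 5 → 2 → 4 at 25 m.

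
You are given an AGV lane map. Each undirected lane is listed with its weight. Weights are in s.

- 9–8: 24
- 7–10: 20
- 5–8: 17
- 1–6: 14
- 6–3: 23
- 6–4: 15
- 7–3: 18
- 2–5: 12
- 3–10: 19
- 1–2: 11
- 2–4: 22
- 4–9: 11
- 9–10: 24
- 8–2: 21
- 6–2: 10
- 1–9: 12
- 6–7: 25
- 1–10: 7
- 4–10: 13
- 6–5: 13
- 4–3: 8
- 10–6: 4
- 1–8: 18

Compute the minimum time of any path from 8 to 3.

43 s

Shortest distances from 8:
8: 0
5: 17  (via 8)
1: 18  (via 8)
2: 21  (via 8)
9: 24  (via 8)
10: 25  (via 1)
6: 29  (via 10)
4: 35  (via 9)
3: 43  (via 4)
Shortest route: 8–9–4–3 = 43 s.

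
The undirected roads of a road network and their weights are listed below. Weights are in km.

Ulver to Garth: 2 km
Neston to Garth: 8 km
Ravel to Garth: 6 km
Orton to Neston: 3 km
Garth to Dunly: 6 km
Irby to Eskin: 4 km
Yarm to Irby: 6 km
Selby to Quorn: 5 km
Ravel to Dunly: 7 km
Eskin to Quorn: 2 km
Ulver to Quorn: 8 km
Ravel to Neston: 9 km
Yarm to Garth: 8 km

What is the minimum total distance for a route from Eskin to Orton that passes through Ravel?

30 km

Best Eskin to Ravel: Eskin → Quorn → Ulver → Garth → Ravel costing 18
Shortest Ravel→Orton: Ravel → Neston → Orton = 12
Total via Ravel: 18 + 12 = 30 km.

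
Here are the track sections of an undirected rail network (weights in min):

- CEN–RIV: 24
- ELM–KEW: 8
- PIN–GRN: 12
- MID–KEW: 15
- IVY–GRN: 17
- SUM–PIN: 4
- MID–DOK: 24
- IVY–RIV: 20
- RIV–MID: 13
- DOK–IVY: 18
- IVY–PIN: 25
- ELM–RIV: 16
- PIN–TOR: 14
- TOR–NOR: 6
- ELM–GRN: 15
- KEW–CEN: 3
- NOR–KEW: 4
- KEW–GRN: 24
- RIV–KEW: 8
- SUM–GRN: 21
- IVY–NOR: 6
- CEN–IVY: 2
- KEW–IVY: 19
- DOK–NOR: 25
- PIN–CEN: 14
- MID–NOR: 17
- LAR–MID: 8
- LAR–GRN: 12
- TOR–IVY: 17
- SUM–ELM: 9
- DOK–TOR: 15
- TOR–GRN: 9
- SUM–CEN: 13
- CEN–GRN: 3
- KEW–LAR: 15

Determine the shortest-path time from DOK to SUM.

Candidate routes:
DOK–IVY–CEN–GRN–PIN–SUM: 18+2+3+12+4 = 39
DOK–IVY–CEN–SUM: 18+2+13 = 33
DOK–TOR–GRN–CEN–SUM: 15+9+3+13 = 40
DOK–IVY–CEN–PIN–SUM: 18+2+14+4 = 38
The minimum is 33 min via DOK–IVY–CEN–SUM.

33 min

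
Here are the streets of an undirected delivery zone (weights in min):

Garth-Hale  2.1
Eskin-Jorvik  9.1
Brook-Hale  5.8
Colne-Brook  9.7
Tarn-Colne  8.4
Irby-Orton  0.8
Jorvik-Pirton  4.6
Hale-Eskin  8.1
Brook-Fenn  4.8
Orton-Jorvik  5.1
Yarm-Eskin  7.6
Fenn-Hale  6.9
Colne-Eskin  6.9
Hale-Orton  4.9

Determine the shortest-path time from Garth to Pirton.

16.7 min

Compare a few routes:
Garth–Hale–Orton–Jorvik–Pirton: 2.1+4.9+5.1+4.6 = 16.7
Garth–Hale–Eskin–Jorvik–Pirton: 2.1+8.1+9.1+4.6 = 23.9
Cheapest is Garth–Hale–Orton–Jorvik–Pirton at 16.7 min.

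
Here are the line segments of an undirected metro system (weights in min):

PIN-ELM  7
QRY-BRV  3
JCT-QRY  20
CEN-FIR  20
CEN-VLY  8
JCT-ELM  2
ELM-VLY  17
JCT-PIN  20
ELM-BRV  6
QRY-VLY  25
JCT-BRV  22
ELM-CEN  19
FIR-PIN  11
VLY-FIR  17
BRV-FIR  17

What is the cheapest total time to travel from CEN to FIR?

Candidate routes:
CEN - VLY - FIR: 8+17 = 25
CEN - FIR: 20 = 20
The minimum is 20 min via CEN - FIR.

20 min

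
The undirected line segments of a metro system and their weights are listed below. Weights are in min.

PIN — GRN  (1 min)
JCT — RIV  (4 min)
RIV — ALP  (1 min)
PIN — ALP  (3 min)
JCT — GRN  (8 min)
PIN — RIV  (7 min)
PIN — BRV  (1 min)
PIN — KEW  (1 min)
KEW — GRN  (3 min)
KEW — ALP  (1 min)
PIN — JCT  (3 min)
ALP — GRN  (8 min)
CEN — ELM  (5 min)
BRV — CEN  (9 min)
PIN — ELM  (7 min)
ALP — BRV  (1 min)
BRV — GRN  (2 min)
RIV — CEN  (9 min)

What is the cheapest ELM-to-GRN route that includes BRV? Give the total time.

Best ELM to BRV: ELM → PIN → BRV costing 8
Best BRV to GRN: BRV → GRN costing 2
Total via BRV: 8 + 2 = 10 min.

10 min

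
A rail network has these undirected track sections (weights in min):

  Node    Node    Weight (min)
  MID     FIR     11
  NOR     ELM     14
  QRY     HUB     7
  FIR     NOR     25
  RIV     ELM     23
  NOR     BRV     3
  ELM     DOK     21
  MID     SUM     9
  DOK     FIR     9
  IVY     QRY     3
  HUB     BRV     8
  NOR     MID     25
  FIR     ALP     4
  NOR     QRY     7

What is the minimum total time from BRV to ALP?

32 min

Candidate routes:
BRV - NOR - FIR - ALP: 3+25+4 = 32
BRV - NOR - MID - FIR - ALP: 3+25+11+4 = 43
The minimum is 32 min via BRV - NOR - FIR - ALP.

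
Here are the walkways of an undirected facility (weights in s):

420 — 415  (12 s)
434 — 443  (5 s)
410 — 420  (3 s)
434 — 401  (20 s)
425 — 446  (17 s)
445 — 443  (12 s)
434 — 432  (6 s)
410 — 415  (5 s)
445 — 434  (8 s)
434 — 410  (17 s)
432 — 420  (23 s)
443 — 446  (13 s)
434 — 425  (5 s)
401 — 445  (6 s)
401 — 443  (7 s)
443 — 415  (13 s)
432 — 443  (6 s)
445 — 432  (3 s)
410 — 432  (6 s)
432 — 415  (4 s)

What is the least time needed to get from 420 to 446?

Shortest distances from 420:
420: 0
410: 3  (via 420)
415: 8  (via 410)
432: 9  (via 410)
445: 12  (via 432)
443: 15  (via 432)
434: 15  (via 432)
401: 18  (via 445)
425: 20  (via 434)
446: 28  (via 443)
Shortest route: 420 → 410 → 432 → 443 → 446 = 28 s.

28 s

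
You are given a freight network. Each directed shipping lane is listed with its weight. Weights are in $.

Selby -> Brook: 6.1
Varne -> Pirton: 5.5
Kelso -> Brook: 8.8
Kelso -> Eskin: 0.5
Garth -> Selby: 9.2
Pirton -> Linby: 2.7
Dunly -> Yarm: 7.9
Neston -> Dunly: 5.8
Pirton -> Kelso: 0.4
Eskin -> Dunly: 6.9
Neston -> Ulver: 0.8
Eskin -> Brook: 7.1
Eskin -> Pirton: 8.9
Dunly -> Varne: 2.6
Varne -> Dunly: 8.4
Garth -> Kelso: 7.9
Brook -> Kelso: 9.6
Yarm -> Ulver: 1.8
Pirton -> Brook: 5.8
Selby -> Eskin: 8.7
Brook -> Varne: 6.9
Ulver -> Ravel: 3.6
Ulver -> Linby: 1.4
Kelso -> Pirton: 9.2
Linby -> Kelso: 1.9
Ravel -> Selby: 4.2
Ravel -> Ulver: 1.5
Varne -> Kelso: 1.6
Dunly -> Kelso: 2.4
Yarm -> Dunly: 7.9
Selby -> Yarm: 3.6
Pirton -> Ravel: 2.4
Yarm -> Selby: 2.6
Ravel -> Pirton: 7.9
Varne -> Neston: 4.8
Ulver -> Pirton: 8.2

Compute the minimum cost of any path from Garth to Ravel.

Compare a few routes:
Garth–Selby–Yarm–Ulver–Ravel: 9.2+3.6+1.8+3.6 = 18.2
Garth–Kelso–Pirton–Ravel: 7.9+9.2+2.4 = 19.5
The minimum is $18.2 via Garth–Selby–Yarm–Ulver–Ravel.

$18.2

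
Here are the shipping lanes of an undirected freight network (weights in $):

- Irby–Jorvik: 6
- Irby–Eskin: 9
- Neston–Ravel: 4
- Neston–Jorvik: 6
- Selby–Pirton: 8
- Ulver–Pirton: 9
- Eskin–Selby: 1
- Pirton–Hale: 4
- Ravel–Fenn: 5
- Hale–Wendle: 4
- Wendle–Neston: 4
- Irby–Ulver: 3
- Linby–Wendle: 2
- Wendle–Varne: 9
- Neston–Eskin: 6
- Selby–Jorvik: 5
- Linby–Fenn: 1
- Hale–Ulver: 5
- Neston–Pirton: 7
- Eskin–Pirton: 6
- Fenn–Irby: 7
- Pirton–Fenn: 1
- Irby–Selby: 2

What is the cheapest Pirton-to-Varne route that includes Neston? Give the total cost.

Best Pirton to Neston: Pirton–Neston costing 7
Best Neston to Varne: Neston–Wendle–Varne costing 13
Total via Neston: 7 + 13 = $20.

$20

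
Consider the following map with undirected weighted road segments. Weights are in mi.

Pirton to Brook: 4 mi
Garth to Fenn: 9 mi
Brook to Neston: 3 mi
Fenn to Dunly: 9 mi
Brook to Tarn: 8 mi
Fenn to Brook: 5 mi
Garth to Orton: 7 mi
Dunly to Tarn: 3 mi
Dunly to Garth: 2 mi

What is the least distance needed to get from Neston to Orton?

23 mi

Running Dijkstra from Neston:
Neston: 0
Brook: 3  (via Neston)
Pirton: 7  (via Brook)
Fenn: 8  (via Brook)
Tarn: 11  (via Brook)
Dunly: 14  (via Tarn)
Garth: 16  (via Dunly)
Orton: 23  (via Garth)
Shortest route: Neston → Brook → Tarn → Dunly → Garth → Orton = 23 mi.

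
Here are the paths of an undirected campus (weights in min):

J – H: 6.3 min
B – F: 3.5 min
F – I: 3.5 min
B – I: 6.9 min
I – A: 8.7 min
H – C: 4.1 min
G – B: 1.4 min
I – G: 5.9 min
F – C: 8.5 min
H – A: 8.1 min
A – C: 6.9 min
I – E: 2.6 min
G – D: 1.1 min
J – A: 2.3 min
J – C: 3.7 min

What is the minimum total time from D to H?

Enumerating some paths:
D–G–I–A–J–H: 1.1+5.9+8.7+2.3+6.3 = 24.3
D–G–B–F–C–H: 1.1+1.4+3.5+8.5+4.1 = 18.6
D–G–I–A–H: 1.1+5.9+8.7+8.1 = 23.8
D–G–I–F–C–H: 1.1+5.9+3.5+8.5+4.1 = 23.1
The minimum is 18.6 min via D–G–B–F–C–H.

18.6 min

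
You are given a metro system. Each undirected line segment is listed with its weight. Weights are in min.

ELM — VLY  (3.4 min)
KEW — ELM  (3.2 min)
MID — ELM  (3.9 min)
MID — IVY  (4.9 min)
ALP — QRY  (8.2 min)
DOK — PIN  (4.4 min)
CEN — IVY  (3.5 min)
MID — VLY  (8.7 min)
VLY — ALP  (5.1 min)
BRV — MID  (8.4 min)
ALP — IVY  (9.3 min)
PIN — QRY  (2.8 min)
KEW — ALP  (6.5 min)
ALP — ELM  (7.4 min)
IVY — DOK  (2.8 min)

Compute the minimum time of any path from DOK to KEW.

14.8 min

Shortest distances from DOK:
DOK: 0
IVY: 2.8  (via DOK)
PIN: 4.4  (via DOK)
CEN: 6.3  (via IVY)
QRY: 7.2  (via PIN)
MID: 7.7  (via IVY)
ELM: 11.6  (via MID)
ALP: 12.1  (via IVY)
KEW: 14.8  (via ELM)
Shortest route: DOK–IVY–MID–ELM–KEW = 14.8 min.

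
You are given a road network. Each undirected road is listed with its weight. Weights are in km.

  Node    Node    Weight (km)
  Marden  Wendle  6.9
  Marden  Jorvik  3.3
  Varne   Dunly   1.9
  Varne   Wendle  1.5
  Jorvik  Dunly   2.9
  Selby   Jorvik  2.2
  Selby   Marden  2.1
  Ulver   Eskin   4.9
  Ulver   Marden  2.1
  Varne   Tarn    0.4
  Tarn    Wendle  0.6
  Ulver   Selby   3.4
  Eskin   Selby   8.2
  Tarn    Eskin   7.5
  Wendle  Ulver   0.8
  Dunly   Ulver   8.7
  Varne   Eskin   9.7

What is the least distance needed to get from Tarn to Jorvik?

5.2 km

Compare a few routes:
Tarn - Wendle - Varne - Dunly - Jorvik: 0.6+1.5+1.9+2.9 = 6.9
Tarn - Varne - Dunly - Jorvik: 0.4+1.9+2.9 = 5.2
Tarn - Wendle - Ulver - Marden - Jorvik: 0.6+0.8+2.1+3.3 = 6.8
Cheapest is Tarn - Varne - Dunly - Jorvik at 5.2 km.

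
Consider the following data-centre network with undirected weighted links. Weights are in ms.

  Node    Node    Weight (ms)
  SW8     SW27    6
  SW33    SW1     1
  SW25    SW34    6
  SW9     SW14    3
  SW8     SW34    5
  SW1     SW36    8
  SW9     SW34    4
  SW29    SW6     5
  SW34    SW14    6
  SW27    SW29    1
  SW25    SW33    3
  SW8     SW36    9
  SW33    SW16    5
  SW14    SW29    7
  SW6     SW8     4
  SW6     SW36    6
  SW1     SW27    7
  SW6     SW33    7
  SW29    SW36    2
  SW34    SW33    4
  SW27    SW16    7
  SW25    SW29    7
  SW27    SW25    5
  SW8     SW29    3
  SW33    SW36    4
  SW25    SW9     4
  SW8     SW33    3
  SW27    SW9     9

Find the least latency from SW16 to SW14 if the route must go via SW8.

Shortest SW16→SW8: SW16–SW33–SW8 = 8
Best SW8 to SW14: SW8–SW29–SW14 costing 10
Total via SW8: 8 + 10 = 18 ms.

18 ms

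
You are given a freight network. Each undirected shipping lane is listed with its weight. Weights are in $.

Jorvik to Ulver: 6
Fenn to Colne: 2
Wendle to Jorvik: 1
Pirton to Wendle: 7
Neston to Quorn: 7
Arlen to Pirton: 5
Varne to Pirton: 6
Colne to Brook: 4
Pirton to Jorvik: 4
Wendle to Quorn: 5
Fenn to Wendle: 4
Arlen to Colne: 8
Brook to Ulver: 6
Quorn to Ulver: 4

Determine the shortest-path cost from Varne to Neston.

$23

Compare a few routes:
Varne–Pirton–Wendle–Jorvik–Ulver–Quorn–Neston: 6+7+1+6+4+7 = 31
Varne–Pirton–Jorvik–Ulver–Quorn–Neston: 6+4+6+4+7 = 27
Varne–Pirton–Wendle–Quorn–Neston: 6+7+5+7 = 25
Varne–Pirton–Jorvik–Wendle–Quorn–Neston: 6+4+1+5+7 = 23
Cheapest is Varne–Pirton–Jorvik–Wendle–Quorn–Neston at $23.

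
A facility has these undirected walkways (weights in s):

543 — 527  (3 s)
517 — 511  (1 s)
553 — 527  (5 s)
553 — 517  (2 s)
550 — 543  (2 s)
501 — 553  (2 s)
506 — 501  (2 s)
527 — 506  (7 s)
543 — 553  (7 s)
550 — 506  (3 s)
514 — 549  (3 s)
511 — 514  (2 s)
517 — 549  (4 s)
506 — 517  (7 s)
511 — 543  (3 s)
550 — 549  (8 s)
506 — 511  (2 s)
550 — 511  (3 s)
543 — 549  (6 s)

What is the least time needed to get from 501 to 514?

Compare a few routes:
501 - 553 - 517 - 511 - 514: 2+2+1+2 = 7
501 - 506 - 511 - 514: 2+2+2 = 6
Cheapest is 501 - 506 - 511 - 514 at 6 s.

6 s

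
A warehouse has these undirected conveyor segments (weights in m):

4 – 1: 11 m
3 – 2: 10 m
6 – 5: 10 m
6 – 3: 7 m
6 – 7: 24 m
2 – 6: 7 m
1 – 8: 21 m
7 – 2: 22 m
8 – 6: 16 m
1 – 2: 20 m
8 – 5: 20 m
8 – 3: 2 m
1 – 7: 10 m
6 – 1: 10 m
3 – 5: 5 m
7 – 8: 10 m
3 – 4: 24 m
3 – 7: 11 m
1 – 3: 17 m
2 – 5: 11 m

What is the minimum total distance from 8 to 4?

26 m

Enumerating some paths:
8 - 3 - 4: 2+24 = 26
8 - 3 - 1 - 4: 2+17+11 = 30
The minimum is 26 m via 8 - 3 - 4.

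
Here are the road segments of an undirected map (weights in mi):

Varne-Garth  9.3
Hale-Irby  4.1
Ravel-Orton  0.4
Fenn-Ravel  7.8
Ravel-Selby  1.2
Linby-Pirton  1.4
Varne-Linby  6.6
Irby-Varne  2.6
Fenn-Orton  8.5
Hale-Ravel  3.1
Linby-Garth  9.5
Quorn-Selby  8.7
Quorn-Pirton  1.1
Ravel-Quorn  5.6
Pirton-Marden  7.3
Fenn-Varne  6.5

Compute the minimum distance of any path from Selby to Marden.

Running Dijkstra from Selby:
Selby: 0
Ravel: 1.2  (via Selby)
Orton: 1.6  (via Ravel)
Hale: 4.3  (via Ravel)
Quorn: 6.8  (via Ravel)
Pirton: 7.9  (via Quorn)
Irby: 8.4  (via Hale)
Fenn: 9  (via Ravel)
Linby: 9.3  (via Pirton)
Varne: 11  (via Irby)
Marden: 15.2  (via Pirton)
Shortest route: Selby–Ravel–Quorn–Pirton–Marden = 15.2 mi.

15.2 mi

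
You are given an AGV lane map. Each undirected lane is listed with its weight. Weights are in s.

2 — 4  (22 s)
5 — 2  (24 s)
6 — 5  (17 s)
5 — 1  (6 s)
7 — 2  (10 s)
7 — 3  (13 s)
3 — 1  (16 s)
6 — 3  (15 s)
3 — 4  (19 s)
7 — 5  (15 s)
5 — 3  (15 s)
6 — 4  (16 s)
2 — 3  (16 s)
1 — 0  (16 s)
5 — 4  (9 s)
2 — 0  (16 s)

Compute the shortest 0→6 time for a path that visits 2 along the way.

Shortest 0→2: 0 → 2 = 16
Best 2 to 6: 2 → 3 → 6 costing 31
Total via 2: 16 + 31 = 47 s.

47 s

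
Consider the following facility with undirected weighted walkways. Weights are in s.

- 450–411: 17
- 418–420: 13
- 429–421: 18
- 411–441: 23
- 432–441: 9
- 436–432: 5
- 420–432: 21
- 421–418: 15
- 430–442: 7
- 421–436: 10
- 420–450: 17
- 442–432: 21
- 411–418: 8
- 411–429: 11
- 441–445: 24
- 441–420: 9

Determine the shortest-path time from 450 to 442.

56 s

Shortest distances from 450:
450: 0
411: 17  (via 450)
420: 17  (via 450)
418: 25  (via 411)
441: 26  (via 420)
429: 28  (via 411)
432: 35  (via 441)
436: 40  (via 432)
421: 40  (via 418)
445: 50  (via 441)
442: 56  (via 432)
Shortest route: 450–420–441–432–442 = 56 s.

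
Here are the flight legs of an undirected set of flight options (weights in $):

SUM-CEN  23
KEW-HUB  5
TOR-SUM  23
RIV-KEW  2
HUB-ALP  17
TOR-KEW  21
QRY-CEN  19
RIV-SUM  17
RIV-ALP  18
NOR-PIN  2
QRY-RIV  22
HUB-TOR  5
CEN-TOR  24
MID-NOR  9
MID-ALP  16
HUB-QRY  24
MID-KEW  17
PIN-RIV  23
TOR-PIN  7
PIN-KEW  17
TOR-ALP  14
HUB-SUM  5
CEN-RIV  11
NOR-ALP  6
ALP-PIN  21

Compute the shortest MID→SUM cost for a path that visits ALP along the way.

$37

Shortest MID→ALP: MID → NOR → ALP = 15
Best ALP to SUM: ALP → HUB → SUM costing 22
Total via ALP: 15 + 22 = $37.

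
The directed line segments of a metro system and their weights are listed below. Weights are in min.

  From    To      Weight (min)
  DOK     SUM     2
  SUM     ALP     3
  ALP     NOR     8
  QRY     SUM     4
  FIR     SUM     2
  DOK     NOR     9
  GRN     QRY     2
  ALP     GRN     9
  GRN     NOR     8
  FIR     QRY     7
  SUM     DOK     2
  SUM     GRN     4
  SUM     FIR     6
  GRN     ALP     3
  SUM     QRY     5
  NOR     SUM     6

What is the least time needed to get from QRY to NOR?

Settle nodes by increasing distance from QRY:
QRY: 0
SUM: 4  (via QRY)
DOK: 6  (via SUM)
ALP: 7  (via SUM)
GRN: 8  (via SUM)
FIR: 10  (via SUM)
NOR: 15  (via DOK)
Shortest route: QRY–SUM–DOK–NOR = 15 min.

15 min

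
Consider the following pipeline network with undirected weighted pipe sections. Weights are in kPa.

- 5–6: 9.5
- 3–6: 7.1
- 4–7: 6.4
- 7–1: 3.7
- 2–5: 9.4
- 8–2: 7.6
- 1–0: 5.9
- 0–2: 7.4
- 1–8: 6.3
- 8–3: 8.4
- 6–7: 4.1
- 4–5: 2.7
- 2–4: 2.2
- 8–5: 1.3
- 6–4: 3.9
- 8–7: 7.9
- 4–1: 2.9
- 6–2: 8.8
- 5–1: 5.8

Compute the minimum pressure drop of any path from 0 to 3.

19.8 kPa

Settle nodes by increasing distance from 0:
0: 0
1: 5.9  (via 0)
2: 7.4  (via 0)
4: 8.8  (via 1)
7: 9.6  (via 1)
5: 11.5  (via 4)
8: 12.2  (via 1)
6: 12.7  (via 4)
3: 19.8  (via 6)
Shortest route: 0–1–4–6–3 = 19.8 kPa.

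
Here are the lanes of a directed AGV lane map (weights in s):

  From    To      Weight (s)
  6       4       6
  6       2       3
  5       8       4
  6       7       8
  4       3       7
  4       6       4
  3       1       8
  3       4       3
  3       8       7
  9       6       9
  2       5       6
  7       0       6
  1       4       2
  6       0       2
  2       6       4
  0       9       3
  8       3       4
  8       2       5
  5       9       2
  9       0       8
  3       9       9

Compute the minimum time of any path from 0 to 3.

25 s

Candidate routes:
0 → 9 → 6 → 4 → 3: 3+9+6+7 = 25
0 → 9 → 6 → 2 → 5 → 8 → 3: 3+9+3+6+4+4 = 29
The minimum is 25 s via 0 → 9 → 6 → 4 → 3.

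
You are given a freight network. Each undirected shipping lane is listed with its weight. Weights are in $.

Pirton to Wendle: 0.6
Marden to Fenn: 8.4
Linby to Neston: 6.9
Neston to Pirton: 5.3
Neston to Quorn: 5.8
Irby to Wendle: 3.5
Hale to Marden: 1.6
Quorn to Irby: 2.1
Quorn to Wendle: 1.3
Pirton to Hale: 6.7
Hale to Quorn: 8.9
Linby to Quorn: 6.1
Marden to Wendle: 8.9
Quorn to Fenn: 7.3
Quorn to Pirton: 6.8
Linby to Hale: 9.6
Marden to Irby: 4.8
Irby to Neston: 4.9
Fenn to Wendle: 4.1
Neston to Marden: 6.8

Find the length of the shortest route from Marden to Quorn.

Settle nodes by increasing distance from Marden:
Marden: 0
Hale: 1.6  (via Marden)
Irby: 4.8  (via Marden)
Neston: 6.8  (via Marden)
Quorn: 6.9  (via Irby)
Shortest route: Marden–Irby–Quorn = $6.9.

$6.9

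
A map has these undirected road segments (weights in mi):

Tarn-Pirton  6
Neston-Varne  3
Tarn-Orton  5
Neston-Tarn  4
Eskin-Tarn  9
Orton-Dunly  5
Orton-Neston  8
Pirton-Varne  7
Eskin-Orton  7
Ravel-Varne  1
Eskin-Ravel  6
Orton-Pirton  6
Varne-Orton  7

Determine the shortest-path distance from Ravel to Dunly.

Settle nodes by increasing distance from Ravel:
Ravel: 0
Varne: 1  (via Ravel)
Neston: 4  (via Varne)
Eskin: 6  (via Ravel)
Pirton: 8  (via Varne)
Tarn: 8  (via Neston)
Orton: 8  (via Varne)
Dunly: 13  (via Orton)
Shortest route: Ravel–Varne–Orton–Dunly = 13 mi.

13 mi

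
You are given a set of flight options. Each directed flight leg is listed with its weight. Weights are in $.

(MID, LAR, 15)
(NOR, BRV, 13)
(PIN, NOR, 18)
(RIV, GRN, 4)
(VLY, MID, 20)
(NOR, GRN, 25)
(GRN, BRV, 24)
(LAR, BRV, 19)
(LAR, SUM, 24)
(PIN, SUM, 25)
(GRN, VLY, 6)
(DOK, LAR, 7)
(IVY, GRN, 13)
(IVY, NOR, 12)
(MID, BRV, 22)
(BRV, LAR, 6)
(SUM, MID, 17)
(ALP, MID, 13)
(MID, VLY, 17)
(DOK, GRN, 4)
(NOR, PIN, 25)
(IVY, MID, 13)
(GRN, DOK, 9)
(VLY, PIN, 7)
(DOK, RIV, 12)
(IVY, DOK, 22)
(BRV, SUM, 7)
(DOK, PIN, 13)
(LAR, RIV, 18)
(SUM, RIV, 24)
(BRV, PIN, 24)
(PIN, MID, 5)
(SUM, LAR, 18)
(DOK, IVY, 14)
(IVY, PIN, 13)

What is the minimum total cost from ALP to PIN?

Running Dijkstra from ALP:
ALP: 0
MID: 13  (via ALP)
LAR: 28  (via MID)
VLY: 30  (via MID)
BRV: 35  (via MID)
PIN: 37  (via VLY)
Shortest route: ALP → MID → VLY → PIN = $37.

$37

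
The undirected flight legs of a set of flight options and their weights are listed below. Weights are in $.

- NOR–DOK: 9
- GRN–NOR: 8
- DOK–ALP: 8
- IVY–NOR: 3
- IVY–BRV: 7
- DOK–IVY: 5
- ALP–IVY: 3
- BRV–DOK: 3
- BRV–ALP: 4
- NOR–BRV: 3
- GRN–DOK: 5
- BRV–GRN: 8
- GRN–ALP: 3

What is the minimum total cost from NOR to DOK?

$6

Enumerating some paths:
NOR → BRV → DOK: 3+3 = 6
NOR → IVY → DOK: 3+5 = 8
NOR → DOK: 9 = 9
The minimum is $6 via NOR → BRV → DOK.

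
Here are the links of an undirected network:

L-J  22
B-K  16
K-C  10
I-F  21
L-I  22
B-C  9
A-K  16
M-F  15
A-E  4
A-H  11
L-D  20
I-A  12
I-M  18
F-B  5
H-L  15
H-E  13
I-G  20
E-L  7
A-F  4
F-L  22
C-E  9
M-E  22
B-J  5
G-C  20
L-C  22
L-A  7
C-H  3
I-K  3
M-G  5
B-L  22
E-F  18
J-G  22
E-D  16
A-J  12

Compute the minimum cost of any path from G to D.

43

Settle nodes by increasing distance from G:
G: 0
M: 5  (via G)
C: 20  (via G)
F: 20  (via M)
I: 20  (via G)
J: 22  (via G)
H: 23  (via C)
K: 23  (via I)
A: 24  (via F)
B: 25  (via F)
E: 27  (via M)
L: 31  (via A)
D: 43  (via E)
Shortest route: G–M–E–D = 43.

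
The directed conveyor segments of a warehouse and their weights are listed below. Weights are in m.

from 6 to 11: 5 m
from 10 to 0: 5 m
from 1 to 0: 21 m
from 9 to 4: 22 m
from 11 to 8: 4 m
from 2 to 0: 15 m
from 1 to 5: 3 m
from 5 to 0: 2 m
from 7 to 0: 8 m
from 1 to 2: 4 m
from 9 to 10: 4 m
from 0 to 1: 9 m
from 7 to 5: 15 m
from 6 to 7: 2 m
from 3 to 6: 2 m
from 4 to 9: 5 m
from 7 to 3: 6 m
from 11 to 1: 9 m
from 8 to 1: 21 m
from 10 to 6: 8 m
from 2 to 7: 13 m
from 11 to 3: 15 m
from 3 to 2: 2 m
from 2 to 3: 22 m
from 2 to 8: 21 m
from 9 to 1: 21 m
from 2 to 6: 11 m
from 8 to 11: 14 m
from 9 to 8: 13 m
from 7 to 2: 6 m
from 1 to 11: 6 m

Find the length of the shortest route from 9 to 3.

20 m

Enumerating some paths:
9 → 10 → 6 → 11 → 3: 4+8+5+15 = 32
9 → 10 → 6 → 7 → 3: 4+8+2+6 = 20
9 → 10 → 0 → 1 → 2 → 6 → 7 → 3: 4+5+9+4+11+2+6 = 41
9 → 10 → 0 → 1 → 11 → 3: 4+5+9+6+15 = 39
The minimum is 20 m via 9 → 10 → 6 → 7 → 3.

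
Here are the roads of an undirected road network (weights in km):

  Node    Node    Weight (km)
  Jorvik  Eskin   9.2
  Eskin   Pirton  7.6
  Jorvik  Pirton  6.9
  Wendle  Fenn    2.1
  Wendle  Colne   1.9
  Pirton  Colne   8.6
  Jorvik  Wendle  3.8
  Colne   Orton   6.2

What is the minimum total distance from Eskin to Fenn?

Compare a few routes:
Eskin → Jorvik → Wendle → Fenn: 9.2+3.8+2.1 = 15.1
Eskin → Pirton → Colne → Wendle → Fenn: 7.6+8.6+1.9+2.1 = 20.2
The minimum is 15.1 km via Eskin → Jorvik → Wendle → Fenn.

15.1 km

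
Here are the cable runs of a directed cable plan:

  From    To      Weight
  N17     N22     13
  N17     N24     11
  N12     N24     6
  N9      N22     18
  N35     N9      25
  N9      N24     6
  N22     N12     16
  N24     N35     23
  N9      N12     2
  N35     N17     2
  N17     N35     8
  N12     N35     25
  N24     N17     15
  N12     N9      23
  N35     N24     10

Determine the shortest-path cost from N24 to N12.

44

Enumerating some paths:
N24 - N35 - N9 - N12: 23+25+2 = 50
N24 - N17 - N22 - N12: 15+13+16 = 44
The minimum is 44 via N24 - N17 - N22 - N12.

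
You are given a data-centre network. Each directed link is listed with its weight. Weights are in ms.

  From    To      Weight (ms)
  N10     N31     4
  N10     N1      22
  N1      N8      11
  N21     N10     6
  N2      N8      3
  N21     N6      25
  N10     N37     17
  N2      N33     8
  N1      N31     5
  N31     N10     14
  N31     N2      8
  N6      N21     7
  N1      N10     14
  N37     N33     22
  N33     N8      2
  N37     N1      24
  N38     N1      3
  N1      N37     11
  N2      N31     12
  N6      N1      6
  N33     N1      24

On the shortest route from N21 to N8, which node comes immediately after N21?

N10

Compare a few routes:
N21 → N10 → N31 → N2 → N8: 6+4+8+3 = 21
N21 → N10 → N1 → N8: 6+22+11 = 39
N21 → N10 → N31 → N2 → N33 → N8: 6+4+8+8+2 = 28
Cheapest is N21 → N10 → N31 → N2 → N8 at 21 ms.
So from N21 the first move is to N10.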